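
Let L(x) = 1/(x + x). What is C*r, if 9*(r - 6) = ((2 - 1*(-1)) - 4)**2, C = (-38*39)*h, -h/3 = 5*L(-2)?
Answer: -67925/2 ≈ -33963.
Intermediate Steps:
L(x) = 1/(2*x)
h = 15/4 (h = -15*(1/2)/(-2) = -15*(1/2)*(-1/2) = -15*(-1)/4 = -3*(-5/4) = 15/4 ≈ 3.7500)
C = -11115/2 (C = -38*39*(15/4) = -1482*15/4 = -11115/2 ≈ -5557.5)
r = 55/9 (r = 6 + ((2 - 1*(-1)) - 4)**2/9 = 6 + ((2 + 1) - 4)**2/9 = 6 + (3 - 4)**2/9 = 6 + (1/9)*(-1)**2 = 6 + (1/9)*1 = 6 + 1/9 = 55/9 ≈ 6.1111)
C*r = -11115/2*55/9 = -67925/2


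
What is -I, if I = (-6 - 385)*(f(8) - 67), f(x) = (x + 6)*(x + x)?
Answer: 61387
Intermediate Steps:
f(x) = 2*x*(6 + x) (f(x) = (6 + x)*(2*x) = 2*x*(6 + x))
I = -61387 (I = (-6 - 385)*(2*8*(6 + 8) - 67) = -391*(2*8*14 - 67) = -391*(224 - 67) = -391*157 = -61387)
-I = -1*(-61387) = 61387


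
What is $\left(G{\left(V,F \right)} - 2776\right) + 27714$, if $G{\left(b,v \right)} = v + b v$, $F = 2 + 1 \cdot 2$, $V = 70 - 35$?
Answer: $25082$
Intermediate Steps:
$V = 35$
$F = 4$ ($F = 2 + 2 = 4$)
$\left(G{\left(V,F \right)} - 2776\right) + 27714 = \left(4 \left(1 + 35\right) - 2776\right) + 27714 = \left(4 \cdot 36 - 2776\right) + 27714 = \left(144 - 2776\right) + 27714 = -2632 + 27714 = 25082$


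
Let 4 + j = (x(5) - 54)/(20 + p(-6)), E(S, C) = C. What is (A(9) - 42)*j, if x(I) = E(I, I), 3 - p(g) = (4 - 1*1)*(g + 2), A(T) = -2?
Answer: 1188/5 ≈ 237.60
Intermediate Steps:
p(g) = -3 - 3*g (p(g) = 3 - (4 - 1*1)*(g + 2) = 3 - (4 - 1)*(2 + g) = 3 - 3*(2 + g) = 3 - (6 + 3*g) = 3 + (-6 - 3*g) = -3 - 3*g)
x(I) = I
j = -27/5 (j = -4 + (5 - 54)/(20 + (-3 - 3*(-6))) = -4 - 49/(20 + (-3 + 18)) = -4 - 49/(20 + 15) = -4 - 49/35 = -4 - 49*1/35 = -4 - 7/5 = -27/5 ≈ -5.4000)
(A(9) - 42)*j = (-2 - 42)*(-27/5) = -44*(-27/5) = 1188/5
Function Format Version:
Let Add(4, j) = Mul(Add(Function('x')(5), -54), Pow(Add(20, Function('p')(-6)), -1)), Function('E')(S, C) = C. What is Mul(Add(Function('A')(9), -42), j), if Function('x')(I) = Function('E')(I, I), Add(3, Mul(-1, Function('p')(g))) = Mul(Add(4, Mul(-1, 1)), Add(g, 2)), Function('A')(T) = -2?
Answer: Rational(1188, 5) ≈ 237.60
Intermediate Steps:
Function('p')(g) = Add(-3, Mul(-3, g)) (Function('p')(g) = Add(3, Mul(-1, Mul(Add(4, Mul(-1, 1)), Add(g, 2)))) = Add(3, Mul(-1, Mul(Add(4, -1), Add(2, g)))) = Add(3, Mul(-1, Mul(3, Add(2, g)))) = Add(3, Mul(-1, Add(6, Mul(3, g)))) = Add(3, Add(-6, Mul(-3, g))) = Add(-3, Mul(-3, g)))
Function('x')(I) = I
j = Rational(-27, 5) (j = Add(-4, Mul(Add(5, -54), Pow(Add(20, Add(-3, Mul(-3, -6))), -1))) = Add(-4, Mul(-49, Pow(Add(20, Add(-3, 18)), -1))) = Add(-4, Mul(-49, Pow(Add(20, 15), -1))) = Add(-4, Mul(-49, Pow(35, -1))) = Add(-4, Mul(-49, Rational(1, 35))) = Add(-4, Rational(-7, 5)) = Rational(-27, 5) ≈ -5.4000)
Mul(Add(Function('A')(9), -42), j) = Mul(Add(-2, -42), Rational(-27, 5)) = Mul(-44, Rational(-27, 5)) = Rational(1188, 5)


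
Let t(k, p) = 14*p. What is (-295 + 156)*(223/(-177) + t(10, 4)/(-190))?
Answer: 3633599/16815 ≈ 216.09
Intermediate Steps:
(-295 + 156)*(223/(-177) + t(10, 4)/(-190)) = (-295 + 156)*(223/(-177) + (14*4)/(-190)) = -139*(223*(-1/177) + 56*(-1/190)) = -139*(-223/177 - 28/95) = -139*(-26141/16815) = 3633599/16815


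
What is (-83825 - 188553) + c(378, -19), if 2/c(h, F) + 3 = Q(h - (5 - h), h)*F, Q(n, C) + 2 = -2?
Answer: -19883592/73 ≈ -2.7238e+5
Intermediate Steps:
Q(n, C) = -4 (Q(n, C) = -2 - 2 = -4)
c(h, F) = 2/(-3 - 4*F)
(-83825 - 188553) + c(378, -19) = (-83825 - 188553) + 2/(-3 - 4*(-19)) = -272378 + 2/(-3 + 76) = -272378 + 2/73 = -19883592/73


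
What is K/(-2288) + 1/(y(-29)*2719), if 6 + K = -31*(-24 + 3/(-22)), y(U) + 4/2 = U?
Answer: -1376405417/4242771104 ≈ -0.32441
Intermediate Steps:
y(U) = -2 + U
K = 16329/22 (K = -6 - 31*(-24 + 3/(-22)) = -6 - 31*(-24 + 3*(-1/22)) = -6 - 31*(-24 - 3/22) = -6 - 31*(-531/22) = -6 + 16461/22 = 16329/22 ≈ 742.23)
K/(-2288) + 1/(y(-29)*2719) = (16329/22)/(-2288) + 1/(-2 - 29*2719) = (16329/22)*(-1/2288) + (1/2719)/(-31) = -16329/50336 - 1/31*1/2719 = -16329/50336 - 1/84289 = -1376405417/4242771104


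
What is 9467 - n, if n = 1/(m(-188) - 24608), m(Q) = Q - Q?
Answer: 232963937/24608 ≈ 9467.0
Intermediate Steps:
m(Q) = 0
n = -1/24608 (n = 1/(0 - 24608) = 1/(-24608) = -1/24608 ≈ -4.0637e-5)
9467 - n = 9467 - 1*(-1/24608) = 9467 + 1/24608 = 232963937/24608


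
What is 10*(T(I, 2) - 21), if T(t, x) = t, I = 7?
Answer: -140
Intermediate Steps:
10*(T(I, 2) - 21) = 10*(7 - 21) = 10*(-14) = -140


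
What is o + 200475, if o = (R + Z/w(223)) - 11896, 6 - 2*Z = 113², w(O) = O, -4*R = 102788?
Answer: 72632609/446 ≈ 1.6285e+5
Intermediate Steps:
R = -25697 (R = -¼*102788 = -25697)
Z = -12763/2 (Z = 3 - ½*113² = 3 - ½*12769 = 3 - 12769/2 = -12763/2 ≈ -6381.5)
o = -16779241/446 (o = (-25697 - 12763/2/223) - 11896 = (-25697 - 12763/2*1/223) - 11896 = (-25697 - 12763/446) - 11896 = -11473625/446 - 11896 = -16779241/446 ≈ -37622.)
o + 200475 = -16779241/446 + 200475 = 72632609/446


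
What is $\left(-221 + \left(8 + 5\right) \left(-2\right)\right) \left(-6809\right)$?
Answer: $1681823$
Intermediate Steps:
$\left(-221 + \left(8 + 5\right) \left(-2\right)\right) \left(-6809\right) = \left(-221 + 13 \left(-2\right)\right) \left(-6809\right) = \left(-221 - 26\right) \left(-6809\right) = \left(-247\right) \left(-6809\right) = 1681823$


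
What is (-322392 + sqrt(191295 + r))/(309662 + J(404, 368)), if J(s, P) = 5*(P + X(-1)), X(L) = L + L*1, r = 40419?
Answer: -80598/77873 + 3*sqrt(25746)/311492 ≈ -1.0334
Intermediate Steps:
X(L) = 2*L (X(L) = L + L = 2*L)
J(s, P) = -10 + 5*P (J(s, P) = 5*(P + 2*(-1)) = 5*(P - 2) = 5*(-2 + P) = -10 + 5*P)
(-322392 + sqrt(191295 + r))/(309662 + J(404, 368)) = (-322392 + sqrt(191295 + 40419))/(309662 + (-10 + 5*368)) = (-322392 + sqrt(231714))/(309662 + (-10 + 1840)) = (-322392 + 3*sqrt(25746))/(309662 + 1830) = (-322392 + 3*sqrt(25746))/311492 = (-322392 + 3*sqrt(25746))*(1/311492) = -80598/77873 + 3*sqrt(25746)/311492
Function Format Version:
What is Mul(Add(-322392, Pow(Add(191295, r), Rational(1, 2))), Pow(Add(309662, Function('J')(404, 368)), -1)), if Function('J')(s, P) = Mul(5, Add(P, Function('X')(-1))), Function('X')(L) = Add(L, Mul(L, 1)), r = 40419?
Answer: Add(Rational(-80598, 77873), Mul(Rational(3, 311492), Pow(25746, Rational(1, 2)))) ≈ -1.0334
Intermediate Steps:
Function('X')(L) = Mul(2, L) (Function('X')(L) = Add(L, L) = Mul(2, L))
Function('J')(s, P) = Add(-10, Mul(5, P)) (Function('J')(s, P) = Mul(5, Add(P, Mul(2, -1))) = Mul(5, Add(P, -2)) = Mul(5, Add(-2, P)) = Add(-10, Mul(5, P)))
Mul(Add(-322392, Pow(Add(191295, r), Rational(1, 2))), Pow(Add(309662, Function('J')(404, 368)), -1)) = Mul(Add(-322392, Pow(Add(191295, 40419), Rational(1, 2))), Pow(Add(309662, Add(-10, Mul(5, 368))), -1)) = Mul(Add(-322392, Pow(231714, Rational(1, 2))), Pow(Add(309662, Add(-10, 1840)), -1)) = Mul(Add(-322392, Mul(3, Pow(25746, Rational(1, 2)))), Pow(Add(309662, 1830), -1)) = Mul(Add(-322392, Mul(3, Pow(25746, Rational(1, 2)))), Pow(311492, -1)) = Mul(Add(-322392, Mul(3, Pow(25746, Rational(1, 2)))), Rational(1, 311492)) = Add(Rational(-80598, 77873), Mul(Rational(3, 311492), Pow(25746, Rational(1, 2))))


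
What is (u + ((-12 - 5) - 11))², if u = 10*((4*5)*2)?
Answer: 138384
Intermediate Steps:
u = 400 (u = 10*(20*2) = 10*40 = 400)
(u + ((-12 - 5) - 11))² = (400 + ((-12 - 5) - 11))² = (400 + (-17 - 11))² = (400 - 28)² = 372² = 138384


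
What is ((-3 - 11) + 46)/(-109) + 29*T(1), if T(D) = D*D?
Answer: 3129/109 ≈ 28.706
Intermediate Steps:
T(D) = D²
((-3 - 11) + 46)/(-109) + 29*T(1) = ((-3 - 11) + 46)/(-109) + 29*1² = (-14 + 46)*(-1/109) + 29*1 = 32*(-1/109) + 29 = -32/109 + 29 = 3129/109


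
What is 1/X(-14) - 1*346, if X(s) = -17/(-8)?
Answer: -5874/17 ≈ -345.53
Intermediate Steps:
X(s) = 17/8 (X(s) = -17*(-1/8) = 17/8)
1/X(-14) - 1*346 = 1/(17/8) - 1*346 = 8/17 - 346 = -5874/17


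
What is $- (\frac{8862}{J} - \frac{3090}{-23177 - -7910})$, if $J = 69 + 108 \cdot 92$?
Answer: $- \frac{18467956}{16971815} \approx -1.0882$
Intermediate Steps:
$J = 10005$ ($J = 69 + 9936 = 10005$)
$- (\frac{8862}{J} - \frac{3090}{-23177 - -7910}) = - (\frac{8862}{10005} - \frac{3090}{-23177 - -7910}) = - (8862 \cdot \frac{1}{10005} - \frac{3090}{-23177 + 7910}) = - (\frac{2954}{3335} - \frac{3090}{-15267}) = - (\frac{2954}{3335} - - \frac{1030}{5089}) = - (\frac{2954}{3335} + \frac{1030}{5089}) = \left(-1\right) \frac{18467956}{16971815} = - \frac{18467956}{16971815}$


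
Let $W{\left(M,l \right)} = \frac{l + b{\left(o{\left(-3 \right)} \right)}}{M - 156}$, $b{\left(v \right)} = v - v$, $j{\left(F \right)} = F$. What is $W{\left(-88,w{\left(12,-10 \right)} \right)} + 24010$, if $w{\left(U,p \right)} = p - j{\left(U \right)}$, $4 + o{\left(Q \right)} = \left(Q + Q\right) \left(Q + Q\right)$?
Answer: $\frac{2929231}{122} \approx 24010.0$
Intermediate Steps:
$o{\left(Q \right)} = -4 + 4 Q^{2}$ ($o{\left(Q \right)} = -4 + \left(Q + Q\right) \left(Q + Q\right) = -4 + 2 Q 2 Q = -4 + 4 Q^{2}$)
$b{\left(v \right)} = 0$
$w{\left(U,p \right)} = p - U$
$W{\left(M,l \right)} = \frac{l}{-156 + M}$ ($W{\left(M,l \right)} = \frac{l + 0}{M - 156} = \frac{l}{-156 + M}$)
$W{\left(-88,w{\left(12,-10 \right)} \right)} + 24010 = \frac{-10 - 12}{-156 - 88} + 24010 = \frac{-10 - 12}{-244} + 24010 = \left(-22\right) \left(- \frac{1}{244}\right) + 24010 = \frac{11}{122} + 24010 = \frac{2929231}{122}$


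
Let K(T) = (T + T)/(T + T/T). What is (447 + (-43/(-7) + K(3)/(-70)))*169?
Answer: 10720853/140 ≈ 76578.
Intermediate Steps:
K(T) = 2*T/(1 + T) (K(T) = (2*T)/(T + 1) = (2*T)/(1 + T) = 2*T/(1 + T))
(447 + (-43/(-7) + K(3)/(-70)))*169 = (447 + (-43/(-7) + (2*3/(1 + 3))/(-70)))*169 = (447 + (-43*(-1/7) + (2*3/4)*(-1/70)))*169 = (447 + (43/7 + (2*3*(1/4))*(-1/70)))*169 = (447 + (43/7 + (3/2)*(-1/70)))*169 = (447 + (43/7 - 3/140))*169 = (447 + 857/140)*169 = (63437/140)*169 = 10720853/140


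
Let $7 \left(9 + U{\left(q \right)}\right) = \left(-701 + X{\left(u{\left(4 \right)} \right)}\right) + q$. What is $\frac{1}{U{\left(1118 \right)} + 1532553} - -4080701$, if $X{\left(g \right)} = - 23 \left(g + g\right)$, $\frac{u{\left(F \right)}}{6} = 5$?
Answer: $\frac{43773047118352}{10726845} \approx 4.0807 \cdot 10^{6}$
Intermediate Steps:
$u{\left(F \right)} = 30$ ($u{\left(F \right)} = 6 \cdot 5 = 30$)
$X{\left(g \right)} = - 46 g$ ($X{\left(g \right)} = - 23 \cdot 2 g = - 46 g$)
$U{\left(q \right)} = - \frac{2144}{7} + \frac{q}{7}$ ($U{\left(q \right)} = -9 + \frac{\left(-701 - 1380\right) + q}{7} = -9 + \frac{-2081 + q}{7} = -9 + \left(- \frac{2081}{7} + \frac{q}{7}\right) = - \frac{2144}{7} + \frac{q}{7}$)
$\frac{1}{U{\left(1118 \right)} + 1532553} - -4080701 = \frac{1}{\left(- \frac{2144}{7} + \frac{1}{7} \cdot 1118\right) + 1532553} - -4080701 = \frac{1}{\left(- \frac{2144}{7} + \frac{1118}{7}\right) + 1532553} + 4080701 = \frac{1}{- \frac{1026}{7} + 1532553} + 4080701 = \frac{1}{\frac{10726845}{7}} + 4080701 = \frac{7}{10726845} + 4080701 = \frac{43773047118352}{10726845}$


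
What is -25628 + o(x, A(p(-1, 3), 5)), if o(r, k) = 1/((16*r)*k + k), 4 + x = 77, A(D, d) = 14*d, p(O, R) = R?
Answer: -2097139239/81830 ≈ -25628.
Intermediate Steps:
x = 73 (x = -4 + 77 = 73)
o(r, k) = 1/(k + 16*k*r) (o(r, k) = 1/(16*k*r + k) = 1/(k + 16*k*r))
-25628 + o(x, A(p(-1, 3), 5)) = -25628 + 1/(((14*5))*(1 + 16*73)) = -25628 + 1/(70*(1 + 1168)) = -25628 + (1/70)/1169 = -25628 + (1/70)*(1/1169) = -25628 + 1/81830 = -2097139239/81830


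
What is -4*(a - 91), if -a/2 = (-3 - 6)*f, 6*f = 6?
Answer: 292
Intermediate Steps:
f = 1 (f = (1/6)*6 = 1)
a = 18 (a = -2*(-3 - 6) = -(-18) = -2*(-9) = 18)
-4*(a - 91) = -4*(18 - 91) = -4*(-73) = 292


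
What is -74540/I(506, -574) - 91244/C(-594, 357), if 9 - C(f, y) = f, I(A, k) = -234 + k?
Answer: -7194383/121806 ≈ -59.064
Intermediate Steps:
C(f, y) = 9 - f
-74540/I(506, -574) - 91244/C(-594, 357) = -74540/(-234 - 574) - 91244/(9 - 1*(-594)) = -74540/(-808) - 91244/(9 + 594) = -74540*(-1/808) - 91244/603 = 18635/202 - 91244*1/603 = 18635/202 - 91244/603 = -7194383/121806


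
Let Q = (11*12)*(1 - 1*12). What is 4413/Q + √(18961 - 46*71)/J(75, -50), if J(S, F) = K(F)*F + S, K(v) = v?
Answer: -1471/484 + √15695/2575 ≈ -2.9906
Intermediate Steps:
J(S, F) = S + F² (J(S, F) = F*F + S = F² + S = S + F²)
Q = -1452 (Q = 132*(1 - 12) = 132*(-11) = -1452)
4413/Q + √(18961 - 46*71)/J(75, -50) = 4413/(-1452) + √(18961 - 46*71)/(75 + (-50)²) = 4413*(-1/1452) + √(18961 - 3266)/(75 + 2500) = -1471/484 + √15695/2575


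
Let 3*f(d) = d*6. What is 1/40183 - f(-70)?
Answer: 5625621/40183 ≈ 140.00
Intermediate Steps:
f(d) = 2*d (f(d) = (d*6)/3 = (6*d)/3 = 2*d)
1/40183 - f(-70) = 1/40183 - 2*(-70) = 1/40183 - 1*(-140) = 1/40183 + 140 = 5625621/40183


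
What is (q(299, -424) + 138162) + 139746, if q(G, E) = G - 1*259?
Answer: 277948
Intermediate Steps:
q(G, E) = -259 + G (q(G, E) = G - 259 = -259 + G)
(q(299, -424) + 138162) + 139746 = ((-259 + 299) + 138162) + 139746 = (40 + 138162) + 139746 = 138202 + 139746 = 277948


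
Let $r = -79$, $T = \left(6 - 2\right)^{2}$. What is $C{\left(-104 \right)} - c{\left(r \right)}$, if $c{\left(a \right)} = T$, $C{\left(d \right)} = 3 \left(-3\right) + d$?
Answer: $-129$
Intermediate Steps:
$C{\left(d \right)} = -9 + d$
$T = 16$ ($T = 4^{2} = 16$)
$c{\left(a \right)} = 16$
$C{\left(-104 \right)} - c{\left(r \right)} = \left(-9 - 104\right) - 16 = -113 - 16 = -129$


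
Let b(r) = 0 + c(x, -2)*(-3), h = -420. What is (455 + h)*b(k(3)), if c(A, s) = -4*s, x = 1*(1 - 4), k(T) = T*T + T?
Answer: -840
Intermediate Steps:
k(T) = T + T² (k(T) = T² + T = T + T²)
x = -3 (x = 1*(-3) = -3)
b(r) = -24 (b(r) = 0 - 4*(-2)*(-3) = 0 + 8*(-3) = 0 - 24 = -24)
(455 + h)*b(k(3)) = (455 - 420)*(-24) = 35*(-24) = -840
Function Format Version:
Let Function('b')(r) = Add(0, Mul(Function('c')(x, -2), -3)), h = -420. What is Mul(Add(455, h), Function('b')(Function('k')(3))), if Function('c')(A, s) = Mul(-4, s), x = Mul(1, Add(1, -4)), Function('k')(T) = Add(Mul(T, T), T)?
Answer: -840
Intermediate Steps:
Function('k')(T) = Add(T, Pow(T, 2)) (Function('k')(T) = Add(Pow(T, 2), T) = Add(T, Pow(T, 2)))
x = -3 (x = Mul(1, -3) = -3)
Function('b')(r) = -24 (Function('b')(r) = Add(0, Mul(Mul(-4, -2), -3)) = Add(0, Mul(8, -3)) = Add(0, -24) = -24)
Mul(Add(455, h), Function('b')(Function('k')(3))) = Mul(Add(455, -420), -24) = Mul(35, -24) = -840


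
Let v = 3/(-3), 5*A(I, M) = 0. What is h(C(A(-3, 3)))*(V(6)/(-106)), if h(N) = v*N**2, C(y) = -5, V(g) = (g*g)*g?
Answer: 2700/53 ≈ 50.943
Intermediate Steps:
A(I, M) = 0 (A(I, M) = (1/5)*0 = 0)
V(g) = g**3 (V(g) = g**2*g = g**3)
v = -1 (v = 3*(-1/3) = -1)
h(N) = -N**2
h(C(A(-3, 3)))*(V(6)/(-106)) = (-1*(-5)**2)*(6**3/(-106)) = (-1*25)*(216*(-1/106)) = -25*(-108/53) = 2700/53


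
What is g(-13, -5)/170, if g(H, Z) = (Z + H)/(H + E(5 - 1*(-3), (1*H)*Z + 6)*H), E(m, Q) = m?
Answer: 1/1105 ≈ 0.00090498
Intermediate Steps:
g(H, Z) = (H + Z)/(9*H) (g(H, Z) = (Z + H)/(H + (5 - 1*(-3))*H) = (H + Z)/(H + (5 + 3)*H) = (H + Z)/(H + 8*H) = (H + Z)/((9*H)) = (H + Z)*(1/(9*H)) = (H + Z)/(9*H))
g(-13, -5)/170 = ((1/9)*(-13 - 5)/(-13))/170 = ((1/9)*(-1/13)*(-18))*(1/170) = (2/13)*(1/170) = 1/1105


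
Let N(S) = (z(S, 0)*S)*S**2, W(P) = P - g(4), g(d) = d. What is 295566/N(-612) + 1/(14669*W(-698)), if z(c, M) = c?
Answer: 8960952053/4458597817295232 ≈ 2.0098e-6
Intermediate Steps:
W(P) = -4 + P (W(P) = P - 1*4 = P - 4 = -4 + P)
N(S) = S**4 (N(S) = (S*S)*S**2 = S**2*S**2 = S**4)
295566/N(-612) + 1/(14669*W(-698)) = 295566/((-612)**4) + 1/(14669*(-4 - 698)) = 295566/140283207936 + (1/14669)/(-702) = 295566*(1/140283207936) + (1/14669)*(-1/702) = 49261/23380534656 - 1/10297638 = 8960952053/4458597817295232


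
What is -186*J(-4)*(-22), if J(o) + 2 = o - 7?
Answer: -53196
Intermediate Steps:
J(o) = -9 + o (J(o) = -2 + (o - 7) = -2 + (-7 + o) = -9 + o)
-186*J(-4)*(-22) = -186*(-9 - 4)*(-22) = -186*(-13)*(-22) = 2418*(-22) = -53196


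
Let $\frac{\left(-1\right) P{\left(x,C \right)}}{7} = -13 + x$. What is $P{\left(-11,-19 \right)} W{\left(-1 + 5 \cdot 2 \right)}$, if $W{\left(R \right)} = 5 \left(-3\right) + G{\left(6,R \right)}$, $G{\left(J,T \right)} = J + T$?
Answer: $0$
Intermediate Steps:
$P{\left(x,C \right)} = 91 - 7 x$ ($P{\left(x,C \right)} = - 7 \left(-13 + x\right) = 91 - 7 x$)
$W{\left(R \right)} = -9 + R$ ($W{\left(R \right)} = 5 \left(-3\right) + \left(6 + R\right) = -15 + \left(6 + R\right) = -9 + R$)
$P{\left(-11,-19 \right)} W{\left(-1 + 5 \cdot 2 \right)} = \left(91 - -77\right) \left(-9 + \left(-1 + 5 \cdot 2\right)\right) = \left(91 + 77\right) \left(-9 + \left(-1 + 10\right)\right) = 168 \left(-9 + 9\right) = 168 \cdot 0 = 0$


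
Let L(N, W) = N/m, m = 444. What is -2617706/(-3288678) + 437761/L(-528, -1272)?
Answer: -26633559354691/72350916 ≈ -3.6812e+5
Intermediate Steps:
L(N, W) = N/444
-2617706/(-3288678) + 437761/L(-528, -1272) = -2617706/(-3288678) + 437761/(((1/444)*(-528))) = -2617706*(-1/3288678) + 437761/(-44/37) = 1308853/1644339 + 437761*(-37/44) = 1308853/1644339 - 16197157/44 = -26633559354691/72350916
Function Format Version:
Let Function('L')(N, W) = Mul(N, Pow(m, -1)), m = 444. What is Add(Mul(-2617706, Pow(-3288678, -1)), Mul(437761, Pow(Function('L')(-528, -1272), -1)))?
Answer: Rational(-26633559354691, 72350916) ≈ -3.6812e+5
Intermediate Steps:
Function('L')(N, W) = Mul(Rational(1, 444), N) (Function('L')(N, W) = Mul(N, Pow(444, -1)) = Mul(N, Rational(1, 444)) = Mul(Rational(1, 444), N))
Add(Mul(-2617706, Pow(-3288678, -1)), Mul(437761, Pow(Function('L')(-528, -1272), -1))) = Add(Mul(-2617706, Pow(-3288678, -1)), Mul(437761, Pow(Mul(Rational(1, 444), -528), -1))) = Add(Mul(-2617706, Rational(-1, 3288678)), Mul(437761, Pow(Rational(-44, 37), -1))) = Add(Rational(1308853, 1644339), Mul(437761, Rational(-37, 44))) = Add(Rational(1308853, 1644339), Rational(-16197157, 44)) = Rational(-26633559354691, 72350916)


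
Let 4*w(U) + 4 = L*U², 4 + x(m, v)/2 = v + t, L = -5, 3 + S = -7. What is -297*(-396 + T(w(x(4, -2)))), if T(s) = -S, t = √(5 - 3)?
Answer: 114642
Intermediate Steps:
S = -10 (S = -3 - 7 = -10)
t = √2 ≈ 1.4142
x(m, v) = -8 + 2*v + 2*√2 (x(m, v) = -8 + 2*(v + √2) = -8 + (2*v + 2*√2) = -8 + 2*v + 2*√2)
w(U) = -1 - 5*U²/4 (w(U) = -1 + (-5*U²)/4 = -1 - 5*U²/4)
T(s) = 10 (T(s) = -1*(-10) = 10)
-297*(-396 + T(w(x(4, -2)))) = -297*(-396 + 10) = -297*(-386) = 114642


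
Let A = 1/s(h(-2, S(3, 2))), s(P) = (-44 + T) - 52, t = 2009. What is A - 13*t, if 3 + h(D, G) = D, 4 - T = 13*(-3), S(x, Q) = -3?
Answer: -1384202/53 ≈ -26117.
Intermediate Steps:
T = 43 (T = 4 - 13*(-3) = 4 - 1*(-39) = 4 + 39 = 43)
h(D, G) = -3 + D
s(P) = -53 (s(P) = (-44 + 43) - 52 = -1 - 52 = -53)
A = -1/53 (A = 1/(-53) = -1/53 ≈ -0.018868)
A - 13*t = -1/53 - 13*2009 = -1/53 - 1*26117 = -1/53 - 26117 = -1384202/53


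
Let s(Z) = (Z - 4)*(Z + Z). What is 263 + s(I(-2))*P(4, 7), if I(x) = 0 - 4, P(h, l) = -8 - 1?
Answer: -313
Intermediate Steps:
P(h, l) = -9
I(x) = -4
s(Z) = 2*Z*(-4 + Z) (s(Z) = (-4 + Z)*(2*Z) = 2*Z*(-4 + Z))
263 + s(I(-2))*P(4, 7) = 263 + (2*(-4)*(-4 - 4))*(-9) = 263 + (2*(-4)*(-8))*(-9) = 263 + 64*(-9) = 263 - 576 = -313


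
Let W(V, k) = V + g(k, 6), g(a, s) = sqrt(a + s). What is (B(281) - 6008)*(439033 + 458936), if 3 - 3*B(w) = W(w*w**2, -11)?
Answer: -6646785096026 - 299323*I*sqrt(5) ≈ -6.6468e+12 - 6.6931e+5*I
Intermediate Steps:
W(V, k) = V + sqrt(6 + k) (W(V, k) = V + sqrt(k + 6) = V + sqrt(6 + k))
B(w) = 1 - w**3/3 - I*sqrt(5)/3 (B(w) = 1 - (w*w**2 + sqrt(6 - 11))/3 = 1 - (w**3 + sqrt(-5))/3 = 1 - (w**3 + I*sqrt(5))/3 = 1 + (-w**3/3 - I*sqrt(5)/3) = 1 - w**3/3 - I*sqrt(5)/3)
(B(281) - 6008)*(439033 + 458936) = ((1 - 1/3*281**3 - I*sqrt(5)/3) - 6008)*(439033 + 458936) = ((1 - 1/3*22188041 - I*sqrt(5)/3) - 6008)*897969 = ((1 - 22188041/3 - I*sqrt(5)/3) - 6008)*897969 = ((-22188038/3 - I*sqrt(5)/3) - 6008)*897969 = (-22206062/3 - I*sqrt(5)/3)*897969 = -6646785096026 - 299323*I*sqrt(5)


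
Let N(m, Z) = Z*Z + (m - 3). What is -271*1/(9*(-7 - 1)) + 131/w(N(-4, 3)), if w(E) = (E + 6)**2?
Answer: 3347/576 ≈ 5.8108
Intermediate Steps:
N(m, Z) = -3 + m + Z**2 (N(m, Z) = Z**2 + (-3 + m) = -3 + m + Z**2)
w(E) = (6 + E)**2
-271*1/(9*(-7 - 1)) + 131/w(N(-4, 3)) = -271*1/(9*(-7 - 1)) + 131/((6 + (-3 - 4 + 3**2))**2) = -271/(9*(-8)) + 131/((6 + (-3 - 4 + 9))**2) = -271/(-72) + 131/((6 + 2)**2) = -271*(-1/72) + 131/(8**2) = 271/72 + 131/64 = 3347/576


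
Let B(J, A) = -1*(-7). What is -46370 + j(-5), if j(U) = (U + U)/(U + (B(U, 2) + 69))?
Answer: -3292280/71 ≈ -46370.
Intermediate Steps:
B(J, A) = 7
j(U) = 2*U/(76 + U) (j(U) = (U + U)/(U + (7 + 69)) = (2*U)/(U + 76) = (2*U)/(76 + U) = 2*U/(76 + U))
-46370 + j(-5) = -46370 + 2*(-5)/(76 - 5) = -46370 + 2*(-5)/71 = -46370 + 2*(-5)*(1/71) = -46370 - 10/71 = -3292280/71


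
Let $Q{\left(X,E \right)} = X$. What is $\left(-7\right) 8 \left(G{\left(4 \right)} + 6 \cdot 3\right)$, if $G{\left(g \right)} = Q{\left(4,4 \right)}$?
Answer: $-1232$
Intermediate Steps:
$G{\left(g \right)} = 4$
$\left(-7\right) 8 \left(G{\left(4 \right)} + 6 \cdot 3\right) = \left(-7\right) 8 \left(4 + 6 \cdot 3\right) = - 56 \left(4 + 18\right) = \left(-56\right) 22 = -1232$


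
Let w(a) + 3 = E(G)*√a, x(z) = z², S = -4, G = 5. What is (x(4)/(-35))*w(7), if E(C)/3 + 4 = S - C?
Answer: 48/35 + 624*√7/35 ≈ 48.541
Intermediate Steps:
E(C) = -24 - 3*C (E(C) = -12 + 3*(-4 - C) = -12 + (-12 - 3*C) = -24 - 3*C)
w(a) = -3 - 39*√a (w(a) = -3 + (-24 - 3*5)*√a = -3 + (-24 - 15)*√a = -3 - 39*√a)
(x(4)/(-35))*w(7) = (4²/(-35))*(-3 - 39*√7) = (16*(-1/35))*(-3 - 39*√7) = -16*(-3 - 39*√7)/35 = 48/35 + 624*√7/35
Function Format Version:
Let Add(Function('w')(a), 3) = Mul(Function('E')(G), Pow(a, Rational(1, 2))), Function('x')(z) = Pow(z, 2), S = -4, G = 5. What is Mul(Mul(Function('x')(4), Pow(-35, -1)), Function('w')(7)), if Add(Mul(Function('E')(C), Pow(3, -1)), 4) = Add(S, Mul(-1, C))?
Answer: Add(Rational(48, 35), Mul(Rational(624, 35), Pow(7, Rational(1, 2)))) ≈ 48.541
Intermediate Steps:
Function('E')(C) = Add(-24, Mul(-3, C)) (Function('E')(C) = Add(-12, Mul(3, Add(-4, Mul(-1, C)))) = Add(-12, Add(-12, Mul(-3, C))) = Add(-24, Mul(-3, C)))
Function('w')(a) = Add(-3, Mul(-39, Pow(a, Rational(1, 2)))) (Function('w')(a) = Add(-3, Mul(Add(-24, Mul(-3, 5)), Pow(a, Rational(1, 2)))) = Add(-3, Mul(Add(-24, -15), Pow(a, Rational(1, 2)))) = Add(-3, Mul(-39, Pow(a, Rational(1, 2)))))
Mul(Mul(Function('x')(4), Pow(-35, -1)), Function('w')(7)) = Mul(Mul(Pow(4, 2), Pow(-35, -1)), Add(-3, Mul(-39, Pow(7, Rational(1, 2))))) = Mul(Mul(16, Rational(-1, 35)), Add(-3, Mul(-39, Pow(7, Rational(1, 2))))) = Mul(Rational(-16, 35), Add(-3, Mul(-39, Pow(7, Rational(1, 2))))) = Add(Rational(48, 35), Mul(Rational(624, 35), Pow(7, Rational(1, 2))))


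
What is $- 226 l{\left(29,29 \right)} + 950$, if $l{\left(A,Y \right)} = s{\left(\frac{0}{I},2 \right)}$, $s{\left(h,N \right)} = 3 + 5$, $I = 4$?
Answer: $-858$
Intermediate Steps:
$s{\left(h,N \right)} = 8$
$l{\left(A,Y \right)} = 8$
$- 226 l{\left(29,29 \right)} + 950 = \left(-226\right) 8 + 950 = -1808 + 950 = -858$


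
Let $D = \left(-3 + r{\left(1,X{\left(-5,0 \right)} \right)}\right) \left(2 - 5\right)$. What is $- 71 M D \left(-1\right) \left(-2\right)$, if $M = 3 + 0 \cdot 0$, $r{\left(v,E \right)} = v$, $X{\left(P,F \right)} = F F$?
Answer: $-2556$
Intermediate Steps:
$X{\left(P,F \right)} = F^{2}$
$M = 3$ ($M = 3 + 0 = 3$)
$D = 6$ ($D = \left(-3 + 1\right) \left(2 - 5\right) = \left(-2\right) \left(-3\right) = 6$)
$- 71 M D \left(-1\right) \left(-2\right) = \left(-71\right) 3 \cdot 6 \left(-1\right) \left(-2\right) = - 213 \left(\left(-6\right) \left(-2\right)\right) = \left(-213\right) 12 = -2556$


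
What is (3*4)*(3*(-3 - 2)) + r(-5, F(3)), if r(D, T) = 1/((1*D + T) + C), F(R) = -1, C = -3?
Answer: -1621/9 ≈ -180.11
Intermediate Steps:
r(D, T) = 1/(-3 + D + T) (r(D, T) = 1/((1*D + T) - 3) = 1/((D + T) - 3) = 1/(-3 + D + T))
(3*4)*(3*(-3 - 2)) + r(-5, F(3)) = (3*4)*(3*(-3 - 2)) + 1/(-3 - 5 - 1) = 12*(3*(-5)) + 1/(-9) = 12*(-15) - ⅑ = -180 - ⅑ = -1621/9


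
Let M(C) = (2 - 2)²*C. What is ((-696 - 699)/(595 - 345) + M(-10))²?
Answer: 77841/2500 ≈ 31.136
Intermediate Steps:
M(C) = 0 (M(C) = 0²*C = 0*C = 0)
((-696 - 699)/(595 - 345) + M(-10))² = ((-696 - 699)/(595 - 345) + 0)² = (-1395/250 + 0)² = (-1395*1/250 + 0)² = (-279/50 + 0)² = (-279/50)² = 77841/2500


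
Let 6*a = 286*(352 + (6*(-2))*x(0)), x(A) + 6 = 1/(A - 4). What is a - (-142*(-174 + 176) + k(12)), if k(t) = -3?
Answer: 61922/3 ≈ 20641.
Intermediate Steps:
x(A) = -6 + 1/(-4 + A) (x(A) = -6 + 1/(A - 4) = -6 + 1/(-4 + A))
a = 61061/3 (a = (286*(352 + (6*(-2))*((25 - 6*0)/(-4 + 0))))/6 = (286*(352 - 12*(25 + 0)/(-4)))/6 = (286*(352 - (-3)*25))/6 = (286*(352 - 12*(-25/4)))/6 = (286*(352 + 75))/6 = (286*427)/6 = (⅙)*122122 = 61061/3 ≈ 20354.)
a - (-142*(-174 + 176) + k(12)) = 61061/3 - (-142*(-174 + 176) - 3) = 61061/3 - (-142*2 - 3) = 61061/3 - (-284 - 3) = 61061/3 - 1*(-287) = 61061/3 + 287 = 61922/3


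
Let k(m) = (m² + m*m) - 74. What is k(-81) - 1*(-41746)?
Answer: 54794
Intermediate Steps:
k(m) = -74 + 2*m² (k(m) = (m² + m²) - 74 = 2*m² - 74 = -74 + 2*m²)
k(-81) - 1*(-41746) = (-74 + 2*(-81)²) - 1*(-41746) = (-74 + 2*6561) + 41746 = (-74 + 13122) + 41746 = 13048 + 41746 = 54794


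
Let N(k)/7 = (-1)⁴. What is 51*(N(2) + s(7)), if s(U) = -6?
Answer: 51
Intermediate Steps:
N(k) = 7 (N(k) = 7*(-1)⁴ = 7*1 = 7)
51*(N(2) + s(7)) = 51*(7 - 6) = 51*1 = 51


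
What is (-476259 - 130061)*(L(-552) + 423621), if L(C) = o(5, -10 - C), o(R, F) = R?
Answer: -256852916320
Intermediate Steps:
L(C) = 5
(-476259 - 130061)*(L(-552) + 423621) = (-476259 - 130061)*(5 + 423621) = -606320*423626 = -256852916320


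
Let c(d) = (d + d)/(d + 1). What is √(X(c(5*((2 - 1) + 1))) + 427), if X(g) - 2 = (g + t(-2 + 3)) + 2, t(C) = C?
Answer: 2*√13123/11 ≈ 20.828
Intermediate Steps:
c(d) = 2*d/(1 + d) (c(d) = (2*d)/(1 + d) = 2*d/(1 + d))
X(g) = 5 + g (X(g) = 2 + ((g + (-2 + 3)) + 2) = 2 + ((g + 1) + 2) = 2 + ((1 + g) + 2) = 2 + (3 + g) = 5 + g)
√(X(c(5*((2 - 1) + 1))) + 427) = √((5 + 2*(5*((2 - 1) + 1))/(1 + 5*((2 - 1) + 1))) + 427) = √((5 + 2*(5*(1 + 1))/(1 + 5*(1 + 1))) + 427) = √((5 + 2*(5*2)/(1 + 5*2)) + 427) = √((5 + 2*10/(1 + 10)) + 427) = √((5 + 2*10/11) + 427) = √((5 + 2*10*(1/11)) + 427) = √((5 + 20/11) + 427) = √(75/11 + 427) = √(4772/11) = 2*√13123/11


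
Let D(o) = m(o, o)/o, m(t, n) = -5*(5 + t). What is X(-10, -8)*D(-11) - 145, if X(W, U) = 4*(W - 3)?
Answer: -35/11 ≈ -3.1818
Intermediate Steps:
m(t, n) = -25 - 5*t
X(W, U) = -12 + 4*W (X(W, U) = 4*(-3 + W) = -12 + 4*W)
D(o) = (-25 - 5*o)/o
X(-10, -8)*D(-11) - 145 = (-12 + 4*(-10))*(-5 - 25/(-11)) - 145 = (-12 - 40)*(-5 - 25*(-1/11)) - 145 = -52*(-5 + 25/11) - 145 = -52*(-30/11) - 145 = 1560/11 - 145 = -35/11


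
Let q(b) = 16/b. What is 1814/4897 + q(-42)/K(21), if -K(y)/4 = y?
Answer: 809768/2159577 ≈ 0.37497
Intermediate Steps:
K(y) = -4*y
1814/4897 + q(-42)/K(21) = 1814/4897 + (16/(-42))/((-4*21)) = 1814*(1/4897) + (16*(-1/42))/(-84) = 1814/4897 - 8/21*(-1/84) = 1814/4897 + 2/441 = 809768/2159577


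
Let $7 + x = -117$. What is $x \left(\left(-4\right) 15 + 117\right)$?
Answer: $-7068$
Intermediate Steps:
$x = -124$ ($x = -7 - 117 = -124$)
$x \left(\left(-4\right) 15 + 117\right) = - 124 \left(\left(-4\right) 15 + 117\right) = - 124 \left(-60 + 117\right) = \left(-124\right) 57 = -7068$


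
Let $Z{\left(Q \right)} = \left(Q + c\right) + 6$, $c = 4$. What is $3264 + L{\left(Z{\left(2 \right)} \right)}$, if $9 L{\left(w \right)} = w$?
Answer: $\frac{9796}{3} \approx 3265.3$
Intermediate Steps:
$Z{\left(Q \right)} = 10 + Q$ ($Z{\left(Q \right)} = \left(Q + 4\right) + 6 = \left(4 + Q\right) + 6 = 10 + Q$)
$L{\left(w \right)} = \frac{w}{9}$
$3264 + L{\left(Z{\left(2 \right)} \right)} = 3264 + \frac{10 + 2}{9} = 3264 + \frac{1}{9} \cdot 12 = 3264 + \frac{4}{3} = \frac{9796}{3}$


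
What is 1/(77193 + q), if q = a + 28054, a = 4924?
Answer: 1/110171 ≈ 9.0768e-6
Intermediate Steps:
q = 32978 (q = 4924 + 28054 = 32978)
1/(77193 + q) = 1/(77193 + 32978) = 1/110171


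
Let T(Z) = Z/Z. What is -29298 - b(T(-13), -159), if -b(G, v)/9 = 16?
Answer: -29154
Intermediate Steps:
T(Z) = 1
b(G, v) = -144 (b(G, v) = -9*16 = -144)
-29298 - b(T(-13), -159) = -29298 - 1*(-144) = -29298 + 144 = -29154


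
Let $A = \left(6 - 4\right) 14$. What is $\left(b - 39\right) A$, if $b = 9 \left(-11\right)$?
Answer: $-3864$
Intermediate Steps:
$A = 28$ ($A = \left(6 - 4\right) 14 = 2 \cdot 14 = 28$)
$b = -99$
$\left(b - 39\right) A = \left(-99 - 39\right) 28 = \left(-138\right) 28 = -3864$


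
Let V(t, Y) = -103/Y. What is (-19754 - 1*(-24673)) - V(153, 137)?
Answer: 674006/137 ≈ 4919.8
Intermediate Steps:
(-19754 - 1*(-24673)) - V(153, 137) = (-19754 - 1*(-24673)) - (-103)/137 = (-19754 + 24673) - (-103)/137 = 4919 - 1*(-103/137) = 4919 + 103/137 = 674006/137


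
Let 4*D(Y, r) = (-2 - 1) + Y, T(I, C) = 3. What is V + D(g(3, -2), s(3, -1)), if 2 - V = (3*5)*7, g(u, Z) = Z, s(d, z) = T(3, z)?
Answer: -417/4 ≈ -104.25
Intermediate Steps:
s(d, z) = 3
D(Y, r) = -¾ + Y/4 (D(Y, r) = ((-2 - 1) + Y)/4 = (-3 + Y)/4 = -¾ + Y/4)
V = -103 (V = 2 - 3*5*7 = 2 - 15*7 = 2 - 1*105 = 2 - 105 = -103)
V + D(g(3, -2), s(3, -1)) = -103 + (-¾ + (¼)*(-2)) = -103 + (-¾ - ½) = -103 - 5/4 = -417/4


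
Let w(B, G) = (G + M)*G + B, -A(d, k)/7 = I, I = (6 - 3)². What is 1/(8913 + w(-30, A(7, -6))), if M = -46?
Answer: 1/15750 ≈ 6.3492e-5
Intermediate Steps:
I = 9 (I = 3² = 9)
A(d, k) = -63 (A(d, k) = -7*9 = -63)
w(B, G) = B + G*(-46 + G) (w(B, G) = (G - 46)*G + B = (-46 + G)*G + B = G*(-46 + G) + B = B + G*(-46 + G))
1/(8913 + w(-30, A(7, -6))) = 1/(8913 + (-30 + (-63)² - 46*(-63))) = 1/(8913 + (-30 + 3969 + 2898)) = 1/(8913 + 6837) = 1/15750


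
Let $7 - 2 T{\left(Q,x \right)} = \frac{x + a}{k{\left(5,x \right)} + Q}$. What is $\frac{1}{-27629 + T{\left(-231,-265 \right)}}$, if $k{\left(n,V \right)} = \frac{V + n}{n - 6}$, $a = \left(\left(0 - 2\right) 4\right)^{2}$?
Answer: $- \frac{29}{801039} \approx -3.6203 \cdot 10^{-5}$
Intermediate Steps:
$a = 64$ ($a = \left(\left(-2\right) 4\right)^{2} = \left(-8\right)^{2} = 64$)
$k{\left(n,V \right)} = \frac{V + n}{-6 + n}$
$T{\left(Q,x \right)} = \frac{7}{2} - \frac{64 + x}{2 \left(-5 + Q - x\right)}$ ($T{\left(Q,x \right)} = \frac{7}{2} - \frac{\left(x + 64\right) \frac{1}{\frac{x + 5}{-6 + 5} + Q}}{2} = \frac{7}{2} - \frac{\left(64 + x\right) \frac{1}{\frac{5 + x}{-1} + Q}}{2} = \frac{7}{2} - \frac{\left(64 + x\right) \frac{1}{- (5 + x) + Q}}{2} = \frac{7}{2} - \frac{\left(64 + x\right) \frac{1}{\left(-5 - x\right) + Q}}{2} = \frac{7}{2} - \frac{\left(64 + x\right) \frac{1}{-5 + Q - x}}{2} = \frac{7}{2} - \frac{\frac{1}{-5 + Q - x} \left(64 + x\right)}{2} = \frac{7}{2} - \frac{64 + x}{2 \left(-5 + Q - x\right)}$)
$\frac{1}{-27629 + T{\left(-231,-265 \right)}} = \frac{1}{-27629 + \frac{-99 - -2120 + 7 \left(-231\right)}{2 \left(-5 - 231 - -265\right)}} = \frac{1}{-27629 + \frac{-99 + 2120 - 1617}{2 \left(-5 - 231 + 265\right)}} = \frac{1}{-27629 + \frac{1}{2} \cdot \frac{1}{29} \cdot 404} = \frac{1}{-27629 + \frac{202}{29}} = \frac{1}{- \frac{801039}{29}} = - \frac{29}{801039}$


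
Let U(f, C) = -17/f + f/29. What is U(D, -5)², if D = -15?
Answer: 71824/189225 ≈ 0.37957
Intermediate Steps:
U(f, C) = -17/f + f/29 (U(f, C) = -17/f + f*(1/29) = -17/f + f/29)
U(D, -5)² = (-17/(-15) + (1/29)*(-15))² = (-17*(-1/15) - 15/29)² = (17/15 - 15/29)² = (268/435)² = 71824/189225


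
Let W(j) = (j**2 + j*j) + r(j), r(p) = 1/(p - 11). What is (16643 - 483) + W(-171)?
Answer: 13584843/182 ≈ 74642.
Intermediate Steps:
r(p) = 1/(-11 + p)
W(j) = 1/(-11 + j) + 2*j**2 (W(j) = (j**2 + j*j) + 1/(-11 + j) = (j**2 + j**2) + 1/(-11 + j) = 2*j**2 + 1/(-11 + j) = 1/(-11 + j) + 2*j**2)
(16643 - 483) + W(-171) = (16643 - 483) + (1 + 2*(-171)**2*(-11 - 171))/(-11 - 171) = 16160 + (1 + 2*29241*(-182))/(-182) = 16160 - (1 - 10643724)/182 = 16160 - 1/182*(-10643723) = 16160 + 10643723/182 = 13584843/182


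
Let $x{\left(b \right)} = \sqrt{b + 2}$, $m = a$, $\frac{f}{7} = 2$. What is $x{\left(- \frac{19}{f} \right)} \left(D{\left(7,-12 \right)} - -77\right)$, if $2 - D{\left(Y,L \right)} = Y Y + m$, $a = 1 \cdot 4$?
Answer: $\frac{39 \sqrt{14}}{7} \approx 20.846$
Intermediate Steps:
$f = 14$ ($f = 7 \cdot 2 = 14$)
$a = 4$
$m = 4$
$x{\left(b \right)} = \sqrt{2 + b}$
$D{\left(Y,L \right)} = -2 - Y^{2}$ ($D{\left(Y,L \right)} = 2 - \left(Y Y + 4\right) = 2 - \left(Y^{2} + 4\right) = 2 - \left(4 + Y^{2}\right) = -2 - Y^{2}$)
$x{\left(- \frac{19}{f} \right)} \left(D{\left(7,-12 \right)} - -77\right) = \sqrt{2 - \frac{19}{14}} \left(\left(-2 - 7^{2}\right) - -77\right) = \sqrt{2 - \frac{19}{14}} \left(\left(-2 - 49\right) + 77\right) = \sqrt{\frac{9}{14}} \left(-51 + 77\right) = \frac{3 \sqrt{14}}{14} \cdot 26 = \frac{39 \sqrt{14}}{7}$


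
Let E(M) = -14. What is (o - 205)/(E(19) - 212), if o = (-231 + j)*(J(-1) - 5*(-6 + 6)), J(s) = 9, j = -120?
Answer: 1682/113 ≈ 14.885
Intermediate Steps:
o = -3159 (o = (-231 - 120)*(9 - 5*(-6 + 6)) = -351*(9 - 5*0) = -351*(9 + 0) = -351*9 = -3159)
(o - 205)/(E(19) - 212) = (-3159 - 205)/(-14 - 212) = -3364/(-226) = -3364*(-1/226) = 1682/113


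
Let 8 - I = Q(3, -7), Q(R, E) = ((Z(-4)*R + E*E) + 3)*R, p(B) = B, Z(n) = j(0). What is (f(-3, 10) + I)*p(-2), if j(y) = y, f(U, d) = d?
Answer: 276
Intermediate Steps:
Z(n) = 0
Q(R, E) = R*(3 + E**2) (Q(R, E) = ((0*R + E*E) + 3)*R = ((0 + E**2) + 3)*R = (E**2 + 3)*R = (3 + E**2)*R = R*(3 + E**2))
I = -148 (I = 8 - 3*(3 + (-7)**2) = 8 - 3*(3 + 49) = 8 - 3*52 = 8 - 1*156 = 8 - 156 = -148)
(f(-3, 10) + I)*p(-2) = (10 - 148)*(-2) = -138*(-2) = 276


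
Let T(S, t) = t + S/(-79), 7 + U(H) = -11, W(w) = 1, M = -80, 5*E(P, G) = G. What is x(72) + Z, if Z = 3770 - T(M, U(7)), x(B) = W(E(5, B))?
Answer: 299251/79 ≈ 3788.0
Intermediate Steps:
E(P, G) = G/5
U(H) = -18 (U(H) = -7 - 11 = -18)
x(B) = 1
T(S, t) = t - S/79 (T(S, t) = t + S*(-1/79) = t - S/79)
Z = 299172/79 (Z = 3770 - (-18 - 1/79*(-80)) = 3770 - (-18 + 80/79) = 3770 - 1*(-1342/79) = 3770 + 1342/79 = 299172/79 ≈ 3787.0)
x(72) + Z = 1 + 299172/79 = 299251/79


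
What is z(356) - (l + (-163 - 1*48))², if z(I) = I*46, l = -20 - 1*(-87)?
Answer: -4360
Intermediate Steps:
l = 67 (l = -20 + 87 = 67)
z(I) = 46*I
z(356) - (l + (-163 - 1*48))² = 46*356 - (67 + (-163 - 1*48))² = 16376 - (67 + (-163 - 48))² = 16376 - (67 - 211)² = 16376 - 1*(-144)² = 16376 - 1*20736 = 16376 - 20736 = -4360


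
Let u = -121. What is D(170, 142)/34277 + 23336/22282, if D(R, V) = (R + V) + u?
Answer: 402071967/381880057 ≈ 1.0529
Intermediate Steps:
D(R, V) = -121 + R + V (D(R, V) = (R + V) - 121 = -121 + R + V)
D(170, 142)/34277 + 23336/22282 = (-121 + 170 + 142)/34277 + 23336/22282 = 191*(1/34277) + 23336*(1/22282) = 191/34277 + 11668/11141 = 402071967/381880057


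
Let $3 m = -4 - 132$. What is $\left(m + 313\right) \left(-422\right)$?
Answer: $- \frac{338866}{3} \approx -1.1296 \cdot 10^{5}$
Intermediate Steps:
$m = - \frac{136}{3}$ ($m = \frac{-4 - 132}{3} = \frac{1}{3} \left(-136\right) = - \frac{136}{3} \approx -45.333$)
$\left(m + 313\right) \left(-422\right) = \left(- \frac{136}{3} + 313\right) \left(-422\right) = \frac{803}{3} \left(-422\right) = - \frac{338866}{3}$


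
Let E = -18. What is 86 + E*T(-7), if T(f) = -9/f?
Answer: 440/7 ≈ 62.857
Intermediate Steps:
86 + E*T(-7) = 86 - (-162)/(-7) = 86 - (-162)*(-1)/7 = 86 - 18*9/7 = 86 - 162/7 = 440/7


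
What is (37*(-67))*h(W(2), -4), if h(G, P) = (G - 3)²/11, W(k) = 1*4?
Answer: -2479/11 ≈ -225.36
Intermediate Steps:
W(k) = 4
h(G, P) = (-3 + G)²/11 (h(G, P) = (-3 + G)²*(1/11) = (-3 + G)²/11)
(37*(-67))*h(W(2), -4) = (37*(-67))*((-3 + 4)²/11) = -2479*1²/11 = -2479/11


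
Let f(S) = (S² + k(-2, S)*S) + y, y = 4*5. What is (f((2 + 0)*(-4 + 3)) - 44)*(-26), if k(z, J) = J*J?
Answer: 728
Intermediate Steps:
y = 20
k(z, J) = J²
f(S) = 20 + S² + S³ (f(S) = (S² + S²*S) + 20 = (S² + S³) + 20 = 20 + S² + S³)
(f((2 + 0)*(-4 + 3)) - 44)*(-26) = ((20 + ((2 + 0)*(-4 + 3))² + ((2 + 0)*(-4 + 3))³) - 44)*(-26) = ((20 + (2*(-1))² + (2*(-1))³) - 44)*(-26) = ((20 + (-2)² + (-2)³) - 44)*(-26) = ((20 + 4 - 8) - 44)*(-26) = (16 - 44)*(-26) = -28*(-26) = 728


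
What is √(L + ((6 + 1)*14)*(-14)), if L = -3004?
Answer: 2*I*√1094 ≈ 66.151*I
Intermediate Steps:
√(L + ((6 + 1)*14)*(-14)) = √(-3004 + ((6 + 1)*14)*(-14)) = √(-3004 + (7*14)*(-14)) = √(-3004 + 98*(-14)) = √(-3004 - 1372) = √(-4376) = 2*I*√1094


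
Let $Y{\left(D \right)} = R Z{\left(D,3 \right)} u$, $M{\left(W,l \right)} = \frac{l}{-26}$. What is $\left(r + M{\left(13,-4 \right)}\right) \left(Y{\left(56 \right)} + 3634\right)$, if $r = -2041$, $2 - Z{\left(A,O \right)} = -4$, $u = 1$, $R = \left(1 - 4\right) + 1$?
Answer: $- \frac{96095282}{13} \approx -7.3919 \cdot 10^{6}$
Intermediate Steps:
$R = -2$ ($R = -3 + 1 = -2$)
$M{\left(W,l \right)} = - \frac{l}{26}$ ($M{\left(W,l \right)} = l \left(- \frac{1}{26}\right) = - \frac{l}{26}$)
$Z{\left(A,O \right)} = 6$ ($Z{\left(A,O \right)} = 2 - -4 = 2 + 4 = 6$)
$Y{\left(D \right)} = -12$ ($Y{\left(D \right)} = \left(-2\right) 6 \cdot 1 = \left(-12\right) 1 = -12$)
$\left(r + M{\left(13,-4 \right)}\right) \left(Y{\left(56 \right)} + 3634\right) = \left(-2041 - - \frac{2}{13}\right) \left(-12 + 3634\right) = \left(-2041 + \frac{2}{13}\right) 3622 = \left(- \frac{26531}{13}\right) 3622 = - \frac{96095282}{13}$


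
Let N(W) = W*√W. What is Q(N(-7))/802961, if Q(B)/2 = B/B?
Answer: 2/802961 ≈ 2.4908e-6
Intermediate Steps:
N(W) = W^(3/2)
Q(B) = 2 (Q(B) = 2*(B/B) = 2*1 = 2)
Q(N(-7))/802961 = 2/802961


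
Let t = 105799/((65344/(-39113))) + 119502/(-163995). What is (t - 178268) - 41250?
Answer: -1010337558597431/3572029760 ≈ -2.8285e+5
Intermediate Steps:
t = -226212729741751/3572029760 (t = 105799/((65344*(-1/39113))) + 119502*(-1/163995) = 105799/(-65344/39113) - 39834/54665 = 105799*(-39113/65344) - 39834/54665 = -4138116287/65344 - 39834/54665 = -226212729741751/3572029760 ≈ -63329.)
(t - 178268) - 41250 = (-226212729741751/3572029760 - 178268) - 41250 = -862991330997431/3572029760 - 41250 = -1010337558597431/3572029760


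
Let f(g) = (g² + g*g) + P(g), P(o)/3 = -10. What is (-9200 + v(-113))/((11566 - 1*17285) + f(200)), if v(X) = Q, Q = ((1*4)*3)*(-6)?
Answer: -9272/74251 ≈ -0.12487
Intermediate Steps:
P(o) = -30 (P(o) = 3*(-10) = -30)
f(g) = -30 + 2*g² (f(g) = (g² + g*g) - 30 = (g² + g²) - 30 = 2*g² - 30 = -30 + 2*g²)
Q = -72 (Q = (4*3)*(-6) = 12*(-6) = -72)
v(X) = -72
(-9200 + v(-113))/((11566 - 1*17285) + f(200)) = (-9200 - 72)/((11566 - 1*17285) + (-30 + 2*200²)) = -9272/((11566 - 17285) + (-30 + 2*40000)) = -9272/(-5719 + (-30 + 80000)) = -9272/(-5719 + 79970) = -9272/74251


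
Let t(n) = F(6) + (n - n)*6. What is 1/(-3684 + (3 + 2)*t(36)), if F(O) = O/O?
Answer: -1/3679 ≈ -0.00027181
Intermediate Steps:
F(O) = 1
t(n) = 1 (t(n) = 1 + (n - n)*6 = 1 + 0*6 = 1 + 0 = 1)
1/(-3684 + (3 + 2)*t(36)) = 1/(-3684 + (3 + 2)*1) = 1/(-3684 + 5*1) = 1/(-3684 + 5) = 1/(-3679) = -1/3679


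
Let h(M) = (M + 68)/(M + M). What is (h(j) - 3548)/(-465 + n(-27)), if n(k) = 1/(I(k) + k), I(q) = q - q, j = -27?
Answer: 191633/25112 ≈ 7.6311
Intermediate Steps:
I(q) = 0
n(k) = 1/k (n(k) = 1/(0 + k) = 1/k)
h(M) = (68 + M)/(2*M) (h(M) = (68 + M)/((2*M)) = (68 + M)*(1/(2*M)) = (68 + M)/(2*M))
(h(j) - 3548)/(-465 + n(-27)) = ((½)*(68 - 27)/(-27) - 3548)/(-465 + 1/(-27)) = ((½)*(-1/27)*41 - 3548)/(-465 - 1/27) = (-41/54 - 3548)/(-12556/27) = -191633/54*(-27/12556) = 191633/25112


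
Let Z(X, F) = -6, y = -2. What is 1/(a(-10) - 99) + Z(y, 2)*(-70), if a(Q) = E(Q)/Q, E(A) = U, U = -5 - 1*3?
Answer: 206215/491 ≈ 419.99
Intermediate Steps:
U = -8 (U = -5 - 3 = -8)
E(A) = -8
a(Q) = -8/Q
1/(a(-10) - 99) + Z(y, 2)*(-70) = 1/(-8/(-10) - 99) - 6*(-70) = 1/(-8*(-⅒) - 99) + 420 = 1/(⅘ - 99) + 420 = 1/(-491/5) + 420 = -5/491 + 420 = 206215/491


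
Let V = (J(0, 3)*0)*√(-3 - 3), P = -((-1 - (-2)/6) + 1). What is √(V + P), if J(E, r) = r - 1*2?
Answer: I*√3/3 ≈ 0.57735*I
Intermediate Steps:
J(E, r) = -2 + r (J(E, r) = r - 2 = -2 + r)
P = -⅓ (P = -((-1 - (-2)/6) + 1) = -((-1 - 1*(-⅓)) + 1) = -((-1 + ⅓) + 1) = -(-⅔ + 1) = -1*⅓ = -⅓ ≈ -0.33333)
V = 0 (V = ((-2 + 3)*0)*√(-3 - 3) = (1*0)*√(-6) = 0*(I*√6) = 0)
√(V + P) = √(0 - ⅓) = √(-⅓) = I*√3/3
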